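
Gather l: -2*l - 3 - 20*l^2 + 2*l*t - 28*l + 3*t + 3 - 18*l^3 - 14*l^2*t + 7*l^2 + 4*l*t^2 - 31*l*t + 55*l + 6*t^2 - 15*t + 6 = -18*l^3 + l^2*(-14*t - 13) + l*(4*t^2 - 29*t + 25) + 6*t^2 - 12*t + 6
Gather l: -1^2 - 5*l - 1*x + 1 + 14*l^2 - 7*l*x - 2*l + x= 14*l^2 + l*(-7*x - 7)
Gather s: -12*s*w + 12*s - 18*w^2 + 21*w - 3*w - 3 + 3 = s*(12 - 12*w) - 18*w^2 + 18*w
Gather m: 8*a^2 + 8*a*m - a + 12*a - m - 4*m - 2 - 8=8*a^2 + 11*a + m*(8*a - 5) - 10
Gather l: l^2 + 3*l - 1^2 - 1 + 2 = l^2 + 3*l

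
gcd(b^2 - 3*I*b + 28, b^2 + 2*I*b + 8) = b + 4*I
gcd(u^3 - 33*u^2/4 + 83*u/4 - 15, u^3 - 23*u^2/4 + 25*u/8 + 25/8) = u - 5/4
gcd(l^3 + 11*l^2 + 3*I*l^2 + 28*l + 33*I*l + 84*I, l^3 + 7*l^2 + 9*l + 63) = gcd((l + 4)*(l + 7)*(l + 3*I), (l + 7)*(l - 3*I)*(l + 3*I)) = l^2 + l*(7 + 3*I) + 21*I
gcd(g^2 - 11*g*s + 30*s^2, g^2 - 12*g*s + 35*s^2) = -g + 5*s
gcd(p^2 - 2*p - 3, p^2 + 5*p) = 1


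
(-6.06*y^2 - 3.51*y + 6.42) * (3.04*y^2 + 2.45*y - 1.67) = -18.4224*y^4 - 25.5174*y^3 + 21.0375*y^2 + 21.5907*y - 10.7214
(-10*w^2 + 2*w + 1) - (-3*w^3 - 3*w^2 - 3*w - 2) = 3*w^3 - 7*w^2 + 5*w + 3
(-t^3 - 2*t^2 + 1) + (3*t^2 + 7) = -t^3 + t^2 + 8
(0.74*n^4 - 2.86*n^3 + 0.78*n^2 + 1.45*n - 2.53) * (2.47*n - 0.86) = 1.8278*n^5 - 7.7006*n^4 + 4.3862*n^3 + 2.9107*n^2 - 7.4961*n + 2.1758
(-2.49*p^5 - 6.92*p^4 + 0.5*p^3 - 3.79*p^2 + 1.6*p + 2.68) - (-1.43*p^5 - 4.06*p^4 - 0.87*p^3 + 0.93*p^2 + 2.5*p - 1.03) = -1.06*p^5 - 2.86*p^4 + 1.37*p^3 - 4.72*p^2 - 0.9*p + 3.71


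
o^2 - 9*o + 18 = (o - 6)*(o - 3)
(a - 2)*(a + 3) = a^2 + a - 6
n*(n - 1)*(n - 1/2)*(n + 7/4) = n^4 + n^3/4 - 17*n^2/8 + 7*n/8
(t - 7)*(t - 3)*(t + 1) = t^3 - 9*t^2 + 11*t + 21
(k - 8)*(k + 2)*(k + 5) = k^3 - k^2 - 46*k - 80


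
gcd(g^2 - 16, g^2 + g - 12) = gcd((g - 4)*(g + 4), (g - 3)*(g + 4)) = g + 4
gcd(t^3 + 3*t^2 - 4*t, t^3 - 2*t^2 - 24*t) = t^2 + 4*t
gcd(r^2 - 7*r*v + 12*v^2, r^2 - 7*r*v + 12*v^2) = r^2 - 7*r*v + 12*v^2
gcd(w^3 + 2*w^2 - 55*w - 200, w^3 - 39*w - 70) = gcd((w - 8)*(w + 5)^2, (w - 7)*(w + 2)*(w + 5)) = w + 5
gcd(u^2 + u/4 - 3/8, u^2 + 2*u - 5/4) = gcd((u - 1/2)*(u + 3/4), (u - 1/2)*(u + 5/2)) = u - 1/2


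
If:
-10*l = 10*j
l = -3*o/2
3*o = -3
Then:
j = -3/2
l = 3/2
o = -1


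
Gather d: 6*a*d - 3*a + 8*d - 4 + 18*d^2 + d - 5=-3*a + 18*d^2 + d*(6*a + 9) - 9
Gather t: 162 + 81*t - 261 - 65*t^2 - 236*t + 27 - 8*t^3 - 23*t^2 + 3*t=-8*t^3 - 88*t^2 - 152*t - 72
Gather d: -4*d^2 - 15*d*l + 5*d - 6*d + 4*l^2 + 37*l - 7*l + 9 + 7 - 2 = -4*d^2 + d*(-15*l - 1) + 4*l^2 + 30*l + 14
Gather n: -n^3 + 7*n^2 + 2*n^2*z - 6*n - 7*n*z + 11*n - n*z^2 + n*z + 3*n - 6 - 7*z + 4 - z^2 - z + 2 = -n^3 + n^2*(2*z + 7) + n*(-z^2 - 6*z + 8) - z^2 - 8*z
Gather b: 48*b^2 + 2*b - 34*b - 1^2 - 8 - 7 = 48*b^2 - 32*b - 16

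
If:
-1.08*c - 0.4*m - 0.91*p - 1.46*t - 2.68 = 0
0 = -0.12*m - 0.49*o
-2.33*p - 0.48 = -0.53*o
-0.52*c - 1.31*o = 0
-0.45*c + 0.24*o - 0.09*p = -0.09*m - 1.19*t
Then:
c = -1.16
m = -1.88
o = 0.46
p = -0.10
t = -0.40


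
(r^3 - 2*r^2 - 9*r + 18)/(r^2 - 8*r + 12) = (r^2 - 9)/(r - 6)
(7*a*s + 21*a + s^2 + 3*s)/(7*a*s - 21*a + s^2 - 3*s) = (s + 3)/(s - 3)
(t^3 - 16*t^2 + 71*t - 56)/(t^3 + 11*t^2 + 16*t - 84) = (t^3 - 16*t^2 + 71*t - 56)/(t^3 + 11*t^2 + 16*t - 84)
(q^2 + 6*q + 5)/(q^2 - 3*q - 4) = (q + 5)/(q - 4)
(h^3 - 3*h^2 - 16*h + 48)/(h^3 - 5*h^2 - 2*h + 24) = (h + 4)/(h + 2)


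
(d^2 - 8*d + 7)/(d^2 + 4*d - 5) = (d - 7)/(d + 5)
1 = 1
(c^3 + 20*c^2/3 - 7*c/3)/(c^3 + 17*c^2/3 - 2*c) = (c + 7)/(c + 6)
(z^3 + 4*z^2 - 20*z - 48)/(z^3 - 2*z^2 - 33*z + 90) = (z^2 - 2*z - 8)/(z^2 - 8*z + 15)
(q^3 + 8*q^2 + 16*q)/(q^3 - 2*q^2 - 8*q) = (q^2 + 8*q + 16)/(q^2 - 2*q - 8)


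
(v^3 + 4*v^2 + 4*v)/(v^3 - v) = (v^2 + 4*v + 4)/(v^2 - 1)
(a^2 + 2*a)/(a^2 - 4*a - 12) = a/(a - 6)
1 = 1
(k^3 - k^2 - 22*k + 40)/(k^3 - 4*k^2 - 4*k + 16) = (k + 5)/(k + 2)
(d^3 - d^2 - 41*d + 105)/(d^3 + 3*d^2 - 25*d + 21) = (d - 5)/(d - 1)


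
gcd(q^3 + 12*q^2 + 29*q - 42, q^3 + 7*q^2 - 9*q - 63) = q + 7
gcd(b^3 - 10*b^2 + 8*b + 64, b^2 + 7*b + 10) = b + 2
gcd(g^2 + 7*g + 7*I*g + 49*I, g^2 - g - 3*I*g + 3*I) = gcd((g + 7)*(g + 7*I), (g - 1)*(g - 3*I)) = 1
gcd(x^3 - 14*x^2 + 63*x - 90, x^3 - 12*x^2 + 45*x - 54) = x^2 - 9*x + 18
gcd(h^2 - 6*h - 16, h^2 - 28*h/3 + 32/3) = h - 8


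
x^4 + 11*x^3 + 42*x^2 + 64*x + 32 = (x + 1)*(x + 2)*(x + 4)^2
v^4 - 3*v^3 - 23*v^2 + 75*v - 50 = (v - 5)*(v - 2)*(v - 1)*(v + 5)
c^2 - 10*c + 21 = (c - 7)*(c - 3)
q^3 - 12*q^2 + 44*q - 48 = (q - 6)*(q - 4)*(q - 2)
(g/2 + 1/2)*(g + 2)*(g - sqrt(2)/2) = g^3/2 - sqrt(2)*g^2/4 + 3*g^2/2 - 3*sqrt(2)*g/4 + g - sqrt(2)/2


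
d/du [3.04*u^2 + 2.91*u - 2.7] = 6.08*u + 2.91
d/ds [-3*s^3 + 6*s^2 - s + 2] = -9*s^2 + 12*s - 1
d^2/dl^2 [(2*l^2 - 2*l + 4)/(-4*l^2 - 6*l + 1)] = 4*(40*l^3 - 108*l^2 - 132*l - 75)/(64*l^6 + 288*l^5 + 384*l^4 + 72*l^3 - 96*l^2 + 18*l - 1)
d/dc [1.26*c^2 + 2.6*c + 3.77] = 2.52*c + 2.6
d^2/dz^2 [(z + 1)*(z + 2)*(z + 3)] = 6*z + 12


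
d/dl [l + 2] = 1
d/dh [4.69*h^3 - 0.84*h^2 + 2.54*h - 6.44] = 14.07*h^2 - 1.68*h + 2.54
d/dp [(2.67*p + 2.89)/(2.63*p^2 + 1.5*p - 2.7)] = (7.0221*p^2 + 4.005*p - (2.67*p + 2.89)*(5.26*p + 1.5) - 7.209)/(2.63*p^2 + 1.5*p - 2.7)^2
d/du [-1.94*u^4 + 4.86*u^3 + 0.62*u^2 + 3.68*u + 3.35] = -7.76*u^3 + 14.58*u^2 + 1.24*u + 3.68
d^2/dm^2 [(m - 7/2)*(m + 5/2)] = 2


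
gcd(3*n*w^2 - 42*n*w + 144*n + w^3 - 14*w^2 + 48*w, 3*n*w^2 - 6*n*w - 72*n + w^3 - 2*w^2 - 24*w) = 3*n*w - 18*n + w^2 - 6*w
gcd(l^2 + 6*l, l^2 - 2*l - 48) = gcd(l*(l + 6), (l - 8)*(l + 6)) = l + 6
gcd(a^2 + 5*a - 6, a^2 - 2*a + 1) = a - 1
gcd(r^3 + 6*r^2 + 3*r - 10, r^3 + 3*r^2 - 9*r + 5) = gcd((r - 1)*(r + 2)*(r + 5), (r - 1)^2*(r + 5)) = r^2 + 4*r - 5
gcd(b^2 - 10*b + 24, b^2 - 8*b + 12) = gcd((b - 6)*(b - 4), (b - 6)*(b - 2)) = b - 6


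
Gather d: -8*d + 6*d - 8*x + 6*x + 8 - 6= -2*d - 2*x + 2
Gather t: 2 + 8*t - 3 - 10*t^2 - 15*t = -10*t^2 - 7*t - 1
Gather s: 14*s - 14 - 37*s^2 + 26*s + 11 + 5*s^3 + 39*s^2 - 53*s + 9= 5*s^3 + 2*s^2 - 13*s + 6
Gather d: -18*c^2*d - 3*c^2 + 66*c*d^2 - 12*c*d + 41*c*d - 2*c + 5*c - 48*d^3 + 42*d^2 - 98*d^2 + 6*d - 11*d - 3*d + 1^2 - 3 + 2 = -3*c^2 + 3*c - 48*d^3 + d^2*(66*c - 56) + d*(-18*c^2 + 29*c - 8)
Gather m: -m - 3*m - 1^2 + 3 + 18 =20 - 4*m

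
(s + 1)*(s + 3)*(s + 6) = s^3 + 10*s^2 + 27*s + 18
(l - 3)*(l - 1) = l^2 - 4*l + 3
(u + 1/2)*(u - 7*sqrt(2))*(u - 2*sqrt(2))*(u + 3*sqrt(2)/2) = u^4 - 15*sqrt(2)*u^3/2 + u^3/2 - 15*sqrt(2)*u^2/4 + u^2 + u/2 + 42*sqrt(2)*u + 21*sqrt(2)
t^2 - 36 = (t - 6)*(t + 6)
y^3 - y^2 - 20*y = y*(y - 5)*(y + 4)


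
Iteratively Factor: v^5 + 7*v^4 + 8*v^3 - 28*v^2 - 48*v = (v + 2)*(v^4 + 5*v^3 - 2*v^2 - 24*v) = v*(v + 2)*(v^3 + 5*v^2 - 2*v - 24) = v*(v - 2)*(v + 2)*(v^2 + 7*v + 12) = v*(v - 2)*(v + 2)*(v + 4)*(v + 3)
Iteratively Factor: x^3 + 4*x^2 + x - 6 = (x - 1)*(x^2 + 5*x + 6) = (x - 1)*(x + 3)*(x + 2)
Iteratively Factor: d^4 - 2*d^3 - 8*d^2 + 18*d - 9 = (d - 1)*(d^3 - d^2 - 9*d + 9) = (d - 1)^2*(d^2 - 9) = (d - 3)*(d - 1)^2*(d + 3)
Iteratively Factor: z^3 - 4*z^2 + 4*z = (z - 2)*(z^2 - 2*z) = (z - 2)^2*(z)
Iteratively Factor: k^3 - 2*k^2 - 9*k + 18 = (k - 3)*(k^2 + k - 6) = (k - 3)*(k + 3)*(k - 2)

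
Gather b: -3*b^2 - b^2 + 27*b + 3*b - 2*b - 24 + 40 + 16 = -4*b^2 + 28*b + 32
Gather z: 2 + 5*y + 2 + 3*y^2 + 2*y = 3*y^2 + 7*y + 4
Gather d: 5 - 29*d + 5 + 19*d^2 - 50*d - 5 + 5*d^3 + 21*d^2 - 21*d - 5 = 5*d^3 + 40*d^2 - 100*d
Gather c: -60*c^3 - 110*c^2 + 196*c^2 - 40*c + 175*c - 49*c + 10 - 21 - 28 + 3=-60*c^3 + 86*c^2 + 86*c - 36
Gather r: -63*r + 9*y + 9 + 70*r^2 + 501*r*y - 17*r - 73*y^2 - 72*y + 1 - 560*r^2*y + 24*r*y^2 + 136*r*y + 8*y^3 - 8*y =r^2*(70 - 560*y) + r*(24*y^2 + 637*y - 80) + 8*y^3 - 73*y^2 - 71*y + 10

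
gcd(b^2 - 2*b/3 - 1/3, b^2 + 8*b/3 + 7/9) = b + 1/3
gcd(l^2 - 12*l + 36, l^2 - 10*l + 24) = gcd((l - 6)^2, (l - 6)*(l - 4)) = l - 6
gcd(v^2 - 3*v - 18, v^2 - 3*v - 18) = v^2 - 3*v - 18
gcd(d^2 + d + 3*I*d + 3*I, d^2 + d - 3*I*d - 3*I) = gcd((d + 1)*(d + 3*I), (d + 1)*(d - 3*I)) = d + 1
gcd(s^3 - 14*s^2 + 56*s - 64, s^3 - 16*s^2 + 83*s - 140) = s - 4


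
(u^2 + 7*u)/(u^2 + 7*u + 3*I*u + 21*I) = u/(u + 3*I)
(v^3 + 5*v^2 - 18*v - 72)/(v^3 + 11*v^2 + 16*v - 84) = (v^2 - v - 12)/(v^2 + 5*v - 14)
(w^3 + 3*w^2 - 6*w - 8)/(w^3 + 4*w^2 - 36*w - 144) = (w^2 - w - 2)/(w^2 - 36)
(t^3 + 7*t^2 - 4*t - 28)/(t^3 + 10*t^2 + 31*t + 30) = (t^2 + 5*t - 14)/(t^2 + 8*t + 15)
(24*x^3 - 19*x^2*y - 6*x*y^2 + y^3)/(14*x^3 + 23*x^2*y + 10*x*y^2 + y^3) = (24*x^3 - 19*x^2*y - 6*x*y^2 + y^3)/(14*x^3 + 23*x^2*y + 10*x*y^2 + y^3)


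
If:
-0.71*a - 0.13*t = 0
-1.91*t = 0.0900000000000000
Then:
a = 0.01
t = -0.05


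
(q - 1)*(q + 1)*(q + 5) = q^3 + 5*q^2 - q - 5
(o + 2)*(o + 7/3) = o^2 + 13*o/3 + 14/3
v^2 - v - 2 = (v - 2)*(v + 1)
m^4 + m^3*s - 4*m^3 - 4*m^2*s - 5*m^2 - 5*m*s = m*(m - 5)*(m + 1)*(m + s)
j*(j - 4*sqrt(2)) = j^2 - 4*sqrt(2)*j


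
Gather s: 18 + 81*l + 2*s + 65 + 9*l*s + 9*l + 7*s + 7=90*l + s*(9*l + 9) + 90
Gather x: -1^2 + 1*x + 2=x + 1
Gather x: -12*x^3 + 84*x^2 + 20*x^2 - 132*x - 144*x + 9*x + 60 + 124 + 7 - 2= -12*x^3 + 104*x^2 - 267*x + 189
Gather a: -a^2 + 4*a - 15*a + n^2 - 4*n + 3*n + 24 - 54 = -a^2 - 11*a + n^2 - n - 30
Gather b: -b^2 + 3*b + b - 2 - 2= -b^2 + 4*b - 4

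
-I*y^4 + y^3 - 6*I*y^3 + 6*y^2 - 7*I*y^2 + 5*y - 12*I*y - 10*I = (y + 5)*(y - I)*(y + 2*I)*(-I*y - I)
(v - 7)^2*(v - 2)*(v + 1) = v^4 - 15*v^3 + 61*v^2 - 21*v - 98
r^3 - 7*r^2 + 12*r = r*(r - 4)*(r - 3)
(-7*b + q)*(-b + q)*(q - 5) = 7*b^2*q - 35*b^2 - 8*b*q^2 + 40*b*q + q^3 - 5*q^2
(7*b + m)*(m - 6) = 7*b*m - 42*b + m^2 - 6*m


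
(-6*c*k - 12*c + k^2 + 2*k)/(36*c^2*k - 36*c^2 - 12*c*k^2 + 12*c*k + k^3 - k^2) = (-k - 2)/(6*c*k - 6*c - k^2 + k)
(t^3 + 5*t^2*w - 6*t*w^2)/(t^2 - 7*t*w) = (t^2 + 5*t*w - 6*w^2)/(t - 7*w)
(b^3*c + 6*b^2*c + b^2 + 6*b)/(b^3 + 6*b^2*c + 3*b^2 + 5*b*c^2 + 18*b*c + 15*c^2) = b*(b^2*c + 6*b*c + b + 6)/(b^3 + 6*b^2*c + 3*b^2 + 5*b*c^2 + 18*b*c + 15*c^2)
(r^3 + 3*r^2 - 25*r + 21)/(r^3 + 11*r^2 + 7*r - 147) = (r - 1)/(r + 7)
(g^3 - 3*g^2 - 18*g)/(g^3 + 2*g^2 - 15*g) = (g^2 - 3*g - 18)/(g^2 + 2*g - 15)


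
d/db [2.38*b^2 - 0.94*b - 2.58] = 4.76*b - 0.94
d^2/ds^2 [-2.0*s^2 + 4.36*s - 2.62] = -4.00000000000000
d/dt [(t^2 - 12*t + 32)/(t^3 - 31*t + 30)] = (2*(t - 6)*(t^3 - 31*t + 30) - (3*t^2 - 31)*(t^2 - 12*t + 32))/(t^3 - 31*t + 30)^2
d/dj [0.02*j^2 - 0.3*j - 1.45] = 0.04*j - 0.3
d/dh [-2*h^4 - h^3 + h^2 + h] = -8*h^3 - 3*h^2 + 2*h + 1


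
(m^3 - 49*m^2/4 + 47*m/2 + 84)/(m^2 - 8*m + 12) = (m^2 - 25*m/4 - 14)/(m - 2)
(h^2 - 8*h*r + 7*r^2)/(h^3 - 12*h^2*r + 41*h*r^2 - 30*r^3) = (h - 7*r)/(h^2 - 11*h*r + 30*r^2)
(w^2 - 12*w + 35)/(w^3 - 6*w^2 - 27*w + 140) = (w - 5)/(w^2 + w - 20)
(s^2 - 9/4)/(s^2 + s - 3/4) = (2*s - 3)/(2*s - 1)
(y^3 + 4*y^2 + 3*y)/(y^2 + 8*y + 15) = y*(y + 1)/(y + 5)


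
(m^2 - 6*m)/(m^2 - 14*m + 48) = m/(m - 8)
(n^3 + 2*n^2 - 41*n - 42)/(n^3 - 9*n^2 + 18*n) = (n^2 + 8*n + 7)/(n*(n - 3))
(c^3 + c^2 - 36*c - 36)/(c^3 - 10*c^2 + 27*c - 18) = (c^2 + 7*c + 6)/(c^2 - 4*c + 3)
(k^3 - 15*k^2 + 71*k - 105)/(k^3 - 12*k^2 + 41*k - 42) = (k - 5)/(k - 2)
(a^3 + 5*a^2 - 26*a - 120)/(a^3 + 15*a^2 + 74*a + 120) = (a - 5)/(a + 5)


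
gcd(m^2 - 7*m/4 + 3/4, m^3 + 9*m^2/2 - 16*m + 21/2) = m - 1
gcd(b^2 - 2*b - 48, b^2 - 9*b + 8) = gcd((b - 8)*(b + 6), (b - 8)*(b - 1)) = b - 8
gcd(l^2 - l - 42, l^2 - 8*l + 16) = 1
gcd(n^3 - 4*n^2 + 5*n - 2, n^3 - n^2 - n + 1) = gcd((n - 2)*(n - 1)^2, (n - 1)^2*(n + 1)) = n^2 - 2*n + 1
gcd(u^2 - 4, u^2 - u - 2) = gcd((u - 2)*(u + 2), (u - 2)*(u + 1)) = u - 2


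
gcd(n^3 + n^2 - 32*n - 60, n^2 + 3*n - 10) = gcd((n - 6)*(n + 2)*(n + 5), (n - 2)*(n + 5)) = n + 5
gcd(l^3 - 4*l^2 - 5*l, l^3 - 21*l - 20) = l^2 - 4*l - 5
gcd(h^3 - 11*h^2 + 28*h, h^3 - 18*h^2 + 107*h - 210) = h - 7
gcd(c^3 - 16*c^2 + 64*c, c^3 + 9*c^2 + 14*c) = c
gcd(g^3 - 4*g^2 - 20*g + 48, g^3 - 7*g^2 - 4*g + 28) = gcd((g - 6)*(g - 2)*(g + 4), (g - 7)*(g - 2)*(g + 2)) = g - 2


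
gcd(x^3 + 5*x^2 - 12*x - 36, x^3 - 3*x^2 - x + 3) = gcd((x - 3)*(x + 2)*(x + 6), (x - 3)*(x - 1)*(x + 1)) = x - 3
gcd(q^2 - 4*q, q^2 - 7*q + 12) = q - 4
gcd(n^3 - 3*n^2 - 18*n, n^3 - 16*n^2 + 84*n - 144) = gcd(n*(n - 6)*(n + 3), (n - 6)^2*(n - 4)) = n - 6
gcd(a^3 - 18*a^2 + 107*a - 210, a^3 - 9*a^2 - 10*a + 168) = a^2 - 13*a + 42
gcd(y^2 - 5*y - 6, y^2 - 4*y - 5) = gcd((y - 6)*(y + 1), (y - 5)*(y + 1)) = y + 1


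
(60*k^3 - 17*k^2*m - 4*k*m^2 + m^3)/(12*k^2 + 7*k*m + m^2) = (15*k^2 - 8*k*m + m^2)/(3*k + m)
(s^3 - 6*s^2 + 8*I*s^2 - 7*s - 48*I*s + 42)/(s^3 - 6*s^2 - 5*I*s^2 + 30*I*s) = (s^2 + 8*I*s - 7)/(s*(s - 5*I))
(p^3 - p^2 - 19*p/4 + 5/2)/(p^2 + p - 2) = (p^2 - 3*p + 5/4)/(p - 1)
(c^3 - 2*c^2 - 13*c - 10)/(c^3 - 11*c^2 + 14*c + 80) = (c + 1)/(c - 8)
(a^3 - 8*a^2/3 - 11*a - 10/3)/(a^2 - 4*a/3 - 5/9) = 3*(a^2 - 3*a - 10)/(3*a - 5)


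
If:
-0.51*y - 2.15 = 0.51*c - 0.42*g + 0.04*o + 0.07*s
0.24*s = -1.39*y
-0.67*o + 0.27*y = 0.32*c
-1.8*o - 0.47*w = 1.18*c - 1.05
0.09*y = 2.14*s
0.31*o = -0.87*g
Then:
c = -5.13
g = -0.87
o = 2.45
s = 0.00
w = 5.73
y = 0.00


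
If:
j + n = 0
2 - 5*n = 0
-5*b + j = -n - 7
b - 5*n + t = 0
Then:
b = 7/5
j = -2/5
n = 2/5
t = 3/5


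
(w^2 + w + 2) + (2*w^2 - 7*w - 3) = 3*w^2 - 6*w - 1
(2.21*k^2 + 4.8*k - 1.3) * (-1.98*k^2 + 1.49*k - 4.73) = -4.3758*k^4 - 6.2111*k^3 - 0.727300000000001*k^2 - 24.641*k + 6.149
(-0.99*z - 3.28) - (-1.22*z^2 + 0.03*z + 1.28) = 1.22*z^2 - 1.02*z - 4.56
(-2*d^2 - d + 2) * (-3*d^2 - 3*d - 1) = 6*d^4 + 9*d^3 - d^2 - 5*d - 2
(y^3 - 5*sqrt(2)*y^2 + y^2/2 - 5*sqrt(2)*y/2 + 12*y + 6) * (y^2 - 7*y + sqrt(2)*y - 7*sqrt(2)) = y^5 - 13*y^4/2 - 4*sqrt(2)*y^4 - 3*y^3/2 + 26*sqrt(2)*y^3 - 13*y^2 + 26*sqrt(2)*y^2 - 78*sqrt(2)*y - 7*y - 42*sqrt(2)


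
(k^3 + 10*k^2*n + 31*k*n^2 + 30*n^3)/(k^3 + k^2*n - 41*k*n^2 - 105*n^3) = (k + 2*n)/(k - 7*n)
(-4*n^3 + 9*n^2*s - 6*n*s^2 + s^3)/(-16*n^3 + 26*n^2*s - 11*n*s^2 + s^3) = (4*n^2 - 5*n*s + s^2)/(16*n^2 - 10*n*s + s^2)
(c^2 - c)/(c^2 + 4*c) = (c - 1)/(c + 4)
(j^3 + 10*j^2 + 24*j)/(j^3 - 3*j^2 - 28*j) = (j + 6)/(j - 7)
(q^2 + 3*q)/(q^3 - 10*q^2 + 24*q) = (q + 3)/(q^2 - 10*q + 24)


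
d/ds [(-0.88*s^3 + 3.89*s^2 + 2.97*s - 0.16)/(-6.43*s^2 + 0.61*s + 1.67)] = (5.6584*s^4 - 1.0736*s^3 + 17.0612*s^2 + 10.935*s + 5.0575)/(41.3449*s^4 - 7.8446*s^3 - 21.1041*s^2 + 2.0374*s + 2.7889)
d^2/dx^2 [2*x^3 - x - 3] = 12*x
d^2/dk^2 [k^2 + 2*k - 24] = 2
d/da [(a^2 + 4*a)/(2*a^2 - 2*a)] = -5/(2*a^2 - 4*a + 2)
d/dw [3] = 0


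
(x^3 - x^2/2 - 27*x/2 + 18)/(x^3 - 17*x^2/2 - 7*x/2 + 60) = (2*x^2 + 5*x - 12)/(2*x^2 - 11*x - 40)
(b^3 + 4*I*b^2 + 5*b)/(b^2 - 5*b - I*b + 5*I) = b*(b + 5*I)/(b - 5)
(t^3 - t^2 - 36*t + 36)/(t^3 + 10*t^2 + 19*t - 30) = (t - 6)/(t + 5)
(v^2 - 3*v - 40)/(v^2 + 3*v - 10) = (v - 8)/(v - 2)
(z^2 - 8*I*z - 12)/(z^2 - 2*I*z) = (z - 6*I)/z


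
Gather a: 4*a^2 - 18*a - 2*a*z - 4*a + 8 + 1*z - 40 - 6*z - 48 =4*a^2 + a*(-2*z - 22) - 5*z - 80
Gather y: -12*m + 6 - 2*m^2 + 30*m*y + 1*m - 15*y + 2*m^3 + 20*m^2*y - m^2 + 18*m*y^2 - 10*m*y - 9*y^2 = 2*m^3 - 3*m^2 - 11*m + y^2*(18*m - 9) + y*(20*m^2 + 20*m - 15) + 6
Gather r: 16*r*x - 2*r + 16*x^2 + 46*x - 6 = r*(16*x - 2) + 16*x^2 + 46*x - 6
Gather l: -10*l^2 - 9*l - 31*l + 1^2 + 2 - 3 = -10*l^2 - 40*l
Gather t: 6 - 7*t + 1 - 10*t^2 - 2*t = -10*t^2 - 9*t + 7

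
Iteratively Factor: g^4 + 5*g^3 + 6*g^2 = (g + 3)*(g^3 + 2*g^2) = g*(g + 3)*(g^2 + 2*g) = g*(g + 2)*(g + 3)*(g)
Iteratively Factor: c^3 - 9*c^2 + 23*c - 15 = (c - 5)*(c^2 - 4*c + 3) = (c - 5)*(c - 3)*(c - 1)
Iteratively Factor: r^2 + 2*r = (r + 2)*(r)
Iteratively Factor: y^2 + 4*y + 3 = (y + 1)*(y + 3)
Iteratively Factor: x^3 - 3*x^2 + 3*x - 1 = (x - 1)*(x^2 - 2*x + 1) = (x - 1)^2*(x - 1)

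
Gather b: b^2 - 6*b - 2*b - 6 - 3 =b^2 - 8*b - 9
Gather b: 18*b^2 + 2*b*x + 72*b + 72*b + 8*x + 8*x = 18*b^2 + b*(2*x + 144) + 16*x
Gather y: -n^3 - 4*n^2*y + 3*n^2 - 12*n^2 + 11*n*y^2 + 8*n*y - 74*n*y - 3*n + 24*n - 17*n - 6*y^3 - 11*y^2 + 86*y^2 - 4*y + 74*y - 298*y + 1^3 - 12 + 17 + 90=-n^3 - 9*n^2 + 4*n - 6*y^3 + y^2*(11*n + 75) + y*(-4*n^2 - 66*n - 228) + 96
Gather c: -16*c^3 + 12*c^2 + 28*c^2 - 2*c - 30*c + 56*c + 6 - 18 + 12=-16*c^3 + 40*c^2 + 24*c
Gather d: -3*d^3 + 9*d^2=-3*d^3 + 9*d^2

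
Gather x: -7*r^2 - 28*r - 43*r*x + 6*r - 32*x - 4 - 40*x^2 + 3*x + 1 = -7*r^2 - 22*r - 40*x^2 + x*(-43*r - 29) - 3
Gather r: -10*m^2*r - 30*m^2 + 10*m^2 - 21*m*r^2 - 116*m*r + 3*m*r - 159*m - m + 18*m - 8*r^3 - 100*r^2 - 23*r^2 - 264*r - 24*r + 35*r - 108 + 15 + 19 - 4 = -20*m^2 - 142*m - 8*r^3 + r^2*(-21*m - 123) + r*(-10*m^2 - 113*m - 253) - 78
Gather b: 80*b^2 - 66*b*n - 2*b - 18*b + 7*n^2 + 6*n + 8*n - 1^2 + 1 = 80*b^2 + b*(-66*n - 20) + 7*n^2 + 14*n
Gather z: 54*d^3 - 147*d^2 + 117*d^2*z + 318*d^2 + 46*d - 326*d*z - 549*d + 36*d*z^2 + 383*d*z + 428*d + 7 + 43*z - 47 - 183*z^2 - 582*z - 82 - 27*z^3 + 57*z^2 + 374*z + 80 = 54*d^3 + 171*d^2 - 75*d - 27*z^3 + z^2*(36*d - 126) + z*(117*d^2 + 57*d - 165) - 42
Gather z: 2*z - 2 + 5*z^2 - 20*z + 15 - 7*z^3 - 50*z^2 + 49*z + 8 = -7*z^3 - 45*z^2 + 31*z + 21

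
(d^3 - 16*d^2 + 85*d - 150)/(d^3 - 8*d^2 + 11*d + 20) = (d^2 - 11*d + 30)/(d^2 - 3*d - 4)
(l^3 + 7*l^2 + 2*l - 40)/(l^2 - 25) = (l^2 + 2*l - 8)/(l - 5)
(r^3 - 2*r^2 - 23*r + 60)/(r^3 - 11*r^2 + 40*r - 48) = (r + 5)/(r - 4)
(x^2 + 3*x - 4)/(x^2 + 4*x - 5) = (x + 4)/(x + 5)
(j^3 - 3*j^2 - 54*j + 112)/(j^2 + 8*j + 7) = (j^2 - 10*j + 16)/(j + 1)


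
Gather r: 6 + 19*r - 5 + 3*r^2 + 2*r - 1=3*r^2 + 21*r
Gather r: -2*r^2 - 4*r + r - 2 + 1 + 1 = -2*r^2 - 3*r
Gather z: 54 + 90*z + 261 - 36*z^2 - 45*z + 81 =-36*z^2 + 45*z + 396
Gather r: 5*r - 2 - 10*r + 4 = 2 - 5*r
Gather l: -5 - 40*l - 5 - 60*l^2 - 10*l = -60*l^2 - 50*l - 10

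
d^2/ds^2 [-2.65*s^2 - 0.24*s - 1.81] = -5.30000000000000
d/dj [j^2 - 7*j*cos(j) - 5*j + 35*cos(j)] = 7*j*sin(j) + 2*j - 35*sin(j) - 7*cos(j) - 5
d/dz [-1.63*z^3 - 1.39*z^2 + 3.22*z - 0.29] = -4.89*z^2 - 2.78*z + 3.22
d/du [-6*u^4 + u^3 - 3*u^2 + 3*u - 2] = -24*u^3 + 3*u^2 - 6*u + 3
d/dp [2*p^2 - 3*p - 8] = 4*p - 3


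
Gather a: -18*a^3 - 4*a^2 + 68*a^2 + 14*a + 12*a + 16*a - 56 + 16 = -18*a^3 + 64*a^2 + 42*a - 40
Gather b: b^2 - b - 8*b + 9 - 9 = b^2 - 9*b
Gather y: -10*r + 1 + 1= 2 - 10*r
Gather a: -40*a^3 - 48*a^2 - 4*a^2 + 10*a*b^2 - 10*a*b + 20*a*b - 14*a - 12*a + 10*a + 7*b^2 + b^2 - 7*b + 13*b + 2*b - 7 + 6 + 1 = -40*a^3 - 52*a^2 + a*(10*b^2 + 10*b - 16) + 8*b^2 + 8*b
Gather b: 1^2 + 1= 2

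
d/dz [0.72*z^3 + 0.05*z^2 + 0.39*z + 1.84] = 2.16*z^2 + 0.1*z + 0.39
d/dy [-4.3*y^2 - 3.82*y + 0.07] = -8.6*y - 3.82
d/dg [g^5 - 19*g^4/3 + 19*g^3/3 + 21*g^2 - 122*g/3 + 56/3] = 5*g^4 - 76*g^3/3 + 19*g^2 + 42*g - 122/3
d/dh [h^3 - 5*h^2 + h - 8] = 3*h^2 - 10*h + 1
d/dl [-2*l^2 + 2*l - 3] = 2 - 4*l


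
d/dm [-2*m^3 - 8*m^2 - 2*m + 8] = -6*m^2 - 16*m - 2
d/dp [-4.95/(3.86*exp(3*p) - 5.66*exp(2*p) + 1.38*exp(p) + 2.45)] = (57.321*exp(2*p) - 56.034*exp(p) + 6.831)*exp(p)/(3.86*exp(3*p) - 5.66*exp(2*p) + 1.38*exp(p) + 2.45)^2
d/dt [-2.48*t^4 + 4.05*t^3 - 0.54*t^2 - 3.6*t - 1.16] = -9.92*t^3 + 12.15*t^2 - 1.08*t - 3.6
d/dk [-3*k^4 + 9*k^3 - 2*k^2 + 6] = k*(-12*k^2 + 27*k - 4)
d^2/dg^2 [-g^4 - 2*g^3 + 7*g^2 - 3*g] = -12*g^2 - 12*g + 14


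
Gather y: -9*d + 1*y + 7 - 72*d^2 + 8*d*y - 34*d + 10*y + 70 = -72*d^2 - 43*d + y*(8*d + 11) + 77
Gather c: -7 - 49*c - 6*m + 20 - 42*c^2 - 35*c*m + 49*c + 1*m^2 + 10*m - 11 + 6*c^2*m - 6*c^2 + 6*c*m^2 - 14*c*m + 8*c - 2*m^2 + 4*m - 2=c^2*(6*m - 48) + c*(6*m^2 - 49*m + 8) - m^2 + 8*m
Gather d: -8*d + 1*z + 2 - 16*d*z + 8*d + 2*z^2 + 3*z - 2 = -16*d*z + 2*z^2 + 4*z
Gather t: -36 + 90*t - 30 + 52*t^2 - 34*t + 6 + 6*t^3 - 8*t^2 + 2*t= 6*t^3 + 44*t^2 + 58*t - 60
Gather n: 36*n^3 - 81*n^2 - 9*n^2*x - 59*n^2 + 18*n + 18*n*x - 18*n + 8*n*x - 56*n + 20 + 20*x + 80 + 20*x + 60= 36*n^3 + n^2*(-9*x - 140) + n*(26*x - 56) + 40*x + 160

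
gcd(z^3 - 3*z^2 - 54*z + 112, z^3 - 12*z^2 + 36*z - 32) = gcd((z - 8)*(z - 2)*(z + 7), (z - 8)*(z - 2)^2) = z^2 - 10*z + 16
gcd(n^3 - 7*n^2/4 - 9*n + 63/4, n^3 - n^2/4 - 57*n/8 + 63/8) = n^2 + 5*n/4 - 21/4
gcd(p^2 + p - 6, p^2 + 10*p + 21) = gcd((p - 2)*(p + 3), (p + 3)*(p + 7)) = p + 3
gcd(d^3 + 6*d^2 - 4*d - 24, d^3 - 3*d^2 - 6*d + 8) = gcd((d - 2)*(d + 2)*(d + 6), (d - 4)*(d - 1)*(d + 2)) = d + 2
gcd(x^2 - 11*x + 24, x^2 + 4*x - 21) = x - 3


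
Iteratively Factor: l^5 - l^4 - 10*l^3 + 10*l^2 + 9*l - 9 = (l + 1)*(l^4 - 2*l^3 - 8*l^2 + 18*l - 9) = (l - 1)*(l + 1)*(l^3 - l^2 - 9*l + 9) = (l - 1)*(l + 1)*(l + 3)*(l^2 - 4*l + 3) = (l - 3)*(l - 1)*(l + 1)*(l + 3)*(l - 1)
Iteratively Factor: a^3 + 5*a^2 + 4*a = (a)*(a^2 + 5*a + 4) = a*(a + 1)*(a + 4)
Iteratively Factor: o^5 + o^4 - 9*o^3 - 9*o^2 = (o)*(o^4 + o^3 - 9*o^2 - 9*o) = o*(o + 1)*(o^3 - 9*o) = o^2*(o + 1)*(o^2 - 9) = o^2*(o + 1)*(o + 3)*(o - 3)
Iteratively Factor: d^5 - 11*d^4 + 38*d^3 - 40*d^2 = (d)*(d^4 - 11*d^3 + 38*d^2 - 40*d) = d*(d - 5)*(d^3 - 6*d^2 + 8*d) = d*(d - 5)*(d - 4)*(d^2 - 2*d) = d^2*(d - 5)*(d - 4)*(d - 2)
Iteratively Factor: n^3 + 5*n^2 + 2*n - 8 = (n + 4)*(n^2 + n - 2) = (n - 1)*(n + 4)*(n + 2)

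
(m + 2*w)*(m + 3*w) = m^2 + 5*m*w + 6*w^2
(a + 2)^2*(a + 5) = a^3 + 9*a^2 + 24*a + 20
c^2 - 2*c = c*(c - 2)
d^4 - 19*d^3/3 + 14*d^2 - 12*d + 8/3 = (d - 2)^3*(d - 1/3)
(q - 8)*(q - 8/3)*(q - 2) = q^3 - 38*q^2/3 + 128*q/3 - 128/3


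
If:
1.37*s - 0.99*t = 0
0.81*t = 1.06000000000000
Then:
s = 0.95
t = 1.31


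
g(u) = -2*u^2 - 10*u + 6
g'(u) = -4*u - 10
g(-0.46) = 10.18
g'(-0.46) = -8.16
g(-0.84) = 12.99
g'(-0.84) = -6.64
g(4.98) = -93.40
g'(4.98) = -29.92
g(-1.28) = 15.52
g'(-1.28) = -4.88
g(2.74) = -36.42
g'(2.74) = -20.96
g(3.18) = -46.02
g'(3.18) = -22.72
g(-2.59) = 18.48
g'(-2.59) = 0.36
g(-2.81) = 18.31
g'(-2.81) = 1.24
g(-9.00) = -66.00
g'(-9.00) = 26.00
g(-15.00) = -294.00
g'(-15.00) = 50.00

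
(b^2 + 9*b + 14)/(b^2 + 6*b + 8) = (b + 7)/(b + 4)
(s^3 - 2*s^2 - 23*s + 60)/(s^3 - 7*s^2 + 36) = (s^2 + s - 20)/(s^2 - 4*s - 12)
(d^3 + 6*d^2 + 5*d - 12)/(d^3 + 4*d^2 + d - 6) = (d + 4)/(d + 2)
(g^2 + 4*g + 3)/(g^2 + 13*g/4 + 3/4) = 4*(g + 1)/(4*g + 1)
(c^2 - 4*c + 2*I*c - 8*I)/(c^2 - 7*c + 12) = (c + 2*I)/(c - 3)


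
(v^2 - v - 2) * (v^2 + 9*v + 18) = v^4 + 8*v^3 + 7*v^2 - 36*v - 36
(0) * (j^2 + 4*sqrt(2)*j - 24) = 0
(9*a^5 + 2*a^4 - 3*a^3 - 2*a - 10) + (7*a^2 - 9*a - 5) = 9*a^5 + 2*a^4 - 3*a^3 + 7*a^2 - 11*a - 15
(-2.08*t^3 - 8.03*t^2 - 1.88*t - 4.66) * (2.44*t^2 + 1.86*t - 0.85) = -5.0752*t^5 - 23.462*t^4 - 17.755*t^3 - 8.0417*t^2 - 7.0696*t + 3.961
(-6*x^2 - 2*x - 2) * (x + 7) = -6*x^3 - 44*x^2 - 16*x - 14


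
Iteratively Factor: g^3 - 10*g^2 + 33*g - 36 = (g - 4)*(g^2 - 6*g + 9) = (g - 4)*(g - 3)*(g - 3)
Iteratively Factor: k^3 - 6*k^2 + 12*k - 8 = (k - 2)*(k^2 - 4*k + 4) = (k - 2)^2*(k - 2)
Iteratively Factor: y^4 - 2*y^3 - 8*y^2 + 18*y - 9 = (y + 3)*(y^3 - 5*y^2 + 7*y - 3) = (y - 1)*(y + 3)*(y^2 - 4*y + 3) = (y - 1)^2*(y + 3)*(y - 3)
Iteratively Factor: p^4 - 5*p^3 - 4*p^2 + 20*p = (p - 2)*(p^3 - 3*p^2 - 10*p) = (p - 5)*(p - 2)*(p^2 + 2*p) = (p - 5)*(p - 2)*(p + 2)*(p)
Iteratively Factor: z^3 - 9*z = (z - 3)*(z^2 + 3*z) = (z - 3)*(z + 3)*(z)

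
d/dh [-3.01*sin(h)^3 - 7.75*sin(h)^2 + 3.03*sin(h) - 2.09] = (-9.03*sin(h)^2 - 15.5*sin(h) + 3.03)*cos(h)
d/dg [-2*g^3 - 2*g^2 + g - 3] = -6*g^2 - 4*g + 1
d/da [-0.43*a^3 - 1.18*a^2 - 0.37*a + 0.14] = -1.29*a^2 - 2.36*a - 0.37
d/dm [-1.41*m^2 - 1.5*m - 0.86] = -2.82*m - 1.5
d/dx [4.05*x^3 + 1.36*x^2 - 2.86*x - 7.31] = 12.15*x^2 + 2.72*x - 2.86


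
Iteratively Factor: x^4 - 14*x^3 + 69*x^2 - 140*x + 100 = (x - 5)*(x^3 - 9*x^2 + 24*x - 20) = (x - 5)*(x - 2)*(x^2 - 7*x + 10) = (x - 5)^2*(x - 2)*(x - 2)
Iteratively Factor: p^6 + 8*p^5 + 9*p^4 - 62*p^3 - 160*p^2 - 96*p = (p + 4)*(p^5 + 4*p^4 - 7*p^3 - 34*p^2 - 24*p) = (p + 1)*(p + 4)*(p^4 + 3*p^3 - 10*p^2 - 24*p) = (p - 3)*(p + 1)*(p + 4)*(p^3 + 6*p^2 + 8*p) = p*(p - 3)*(p + 1)*(p + 4)*(p^2 + 6*p + 8) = p*(p - 3)*(p + 1)*(p + 2)*(p + 4)*(p + 4)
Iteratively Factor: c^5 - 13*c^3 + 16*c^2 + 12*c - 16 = (c - 1)*(c^4 + c^3 - 12*c^2 + 4*c + 16) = (c - 1)*(c + 4)*(c^3 - 3*c^2 + 4) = (c - 2)*(c - 1)*(c + 4)*(c^2 - c - 2) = (c - 2)^2*(c - 1)*(c + 4)*(c + 1)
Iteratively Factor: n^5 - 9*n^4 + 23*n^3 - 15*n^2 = (n - 5)*(n^4 - 4*n^3 + 3*n^2) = (n - 5)*(n - 1)*(n^3 - 3*n^2) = (n - 5)*(n - 3)*(n - 1)*(n^2) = n*(n - 5)*(n - 3)*(n - 1)*(n)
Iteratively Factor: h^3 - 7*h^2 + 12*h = (h - 3)*(h^2 - 4*h) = (h - 4)*(h - 3)*(h)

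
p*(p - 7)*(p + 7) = p^3 - 49*p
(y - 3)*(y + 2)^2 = y^3 + y^2 - 8*y - 12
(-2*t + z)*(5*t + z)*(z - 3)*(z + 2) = -10*t^2*z^2 + 10*t^2*z + 60*t^2 + 3*t*z^3 - 3*t*z^2 - 18*t*z + z^4 - z^3 - 6*z^2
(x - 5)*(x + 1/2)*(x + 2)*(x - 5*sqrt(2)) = x^4 - 5*sqrt(2)*x^3 - 5*x^3/2 - 23*x^2/2 + 25*sqrt(2)*x^2/2 - 5*x + 115*sqrt(2)*x/2 + 25*sqrt(2)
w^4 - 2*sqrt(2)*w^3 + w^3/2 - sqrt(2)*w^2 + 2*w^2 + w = w*(w + 1/2)*(w - sqrt(2))^2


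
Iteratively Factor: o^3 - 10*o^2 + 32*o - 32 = (o - 4)*(o^2 - 6*o + 8) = (o - 4)^2*(o - 2)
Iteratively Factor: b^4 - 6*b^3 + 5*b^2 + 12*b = (b - 4)*(b^3 - 2*b^2 - 3*b) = b*(b - 4)*(b^2 - 2*b - 3) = b*(b - 4)*(b - 3)*(b + 1)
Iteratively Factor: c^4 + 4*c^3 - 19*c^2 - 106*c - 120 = (c + 2)*(c^3 + 2*c^2 - 23*c - 60) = (c + 2)*(c + 3)*(c^2 - c - 20) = (c - 5)*(c + 2)*(c + 3)*(c + 4)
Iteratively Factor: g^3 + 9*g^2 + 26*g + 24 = (g + 4)*(g^2 + 5*g + 6) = (g + 3)*(g + 4)*(g + 2)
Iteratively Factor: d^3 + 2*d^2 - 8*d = (d - 2)*(d^2 + 4*d) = d*(d - 2)*(d + 4)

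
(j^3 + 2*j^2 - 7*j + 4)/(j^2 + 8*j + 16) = (j^2 - 2*j + 1)/(j + 4)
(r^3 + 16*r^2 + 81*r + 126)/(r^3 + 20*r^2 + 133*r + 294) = (r + 3)/(r + 7)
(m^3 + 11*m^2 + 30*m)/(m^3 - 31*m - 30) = m*(m + 6)/(m^2 - 5*m - 6)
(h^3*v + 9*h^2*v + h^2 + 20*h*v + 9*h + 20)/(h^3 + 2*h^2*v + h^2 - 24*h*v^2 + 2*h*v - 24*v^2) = (h^3*v + 9*h^2*v + h^2 + 20*h*v + 9*h + 20)/(h^3 + 2*h^2*v + h^2 - 24*h*v^2 + 2*h*v - 24*v^2)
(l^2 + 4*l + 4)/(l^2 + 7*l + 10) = (l + 2)/(l + 5)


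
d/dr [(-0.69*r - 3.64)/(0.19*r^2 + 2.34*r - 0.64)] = (0.1311*r^2 + 1.3832*r + 8.9592)/(0.0361*r^4 + 0.8892*r^3 + 5.2324*r^2 - 2.9952*r + 0.4096)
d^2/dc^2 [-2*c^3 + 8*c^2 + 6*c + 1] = 16 - 12*c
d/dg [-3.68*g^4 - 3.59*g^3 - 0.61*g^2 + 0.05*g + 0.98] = -14.72*g^3 - 10.77*g^2 - 1.22*g + 0.05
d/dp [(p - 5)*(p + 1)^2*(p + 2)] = 4*p^3 - 3*p^2 - 30*p - 23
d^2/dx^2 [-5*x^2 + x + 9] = -10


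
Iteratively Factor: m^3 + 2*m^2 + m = (m)*(m^2 + 2*m + 1) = m*(m + 1)*(m + 1)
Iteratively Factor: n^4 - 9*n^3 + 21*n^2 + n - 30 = (n + 1)*(n^3 - 10*n^2 + 31*n - 30) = (n - 2)*(n + 1)*(n^2 - 8*n + 15) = (n - 3)*(n - 2)*(n + 1)*(n - 5)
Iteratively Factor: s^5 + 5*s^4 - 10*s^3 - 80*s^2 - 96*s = (s + 4)*(s^4 + s^3 - 14*s^2 - 24*s) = (s + 2)*(s + 4)*(s^3 - s^2 - 12*s) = (s + 2)*(s + 3)*(s + 4)*(s^2 - 4*s) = (s - 4)*(s + 2)*(s + 3)*(s + 4)*(s)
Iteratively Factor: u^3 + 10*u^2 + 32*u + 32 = (u + 4)*(u^2 + 6*u + 8) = (u + 2)*(u + 4)*(u + 4)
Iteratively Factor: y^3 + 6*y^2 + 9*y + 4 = (y + 1)*(y^2 + 5*y + 4) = (y + 1)^2*(y + 4)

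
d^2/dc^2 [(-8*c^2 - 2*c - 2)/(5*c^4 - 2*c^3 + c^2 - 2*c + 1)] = 4*(-300*c^8 - 30*c^7 - 166*c^6 - 117*c^5 + 195*c^4 + 25*c^3 + 15*c^2 + 3*c - 9)/(125*c^12 - 150*c^11 + 135*c^10 - 218*c^9 + 222*c^8 - 150*c^7 + 127*c^6 - 102*c^5 + 54*c^4 - 26*c^3 + 15*c^2 - 6*c + 1)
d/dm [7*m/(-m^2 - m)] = 7/(m + 1)^2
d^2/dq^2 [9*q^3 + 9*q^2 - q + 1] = 54*q + 18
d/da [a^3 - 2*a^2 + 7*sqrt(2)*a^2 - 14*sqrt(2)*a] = 3*a^2 - 4*a + 14*sqrt(2)*a - 14*sqrt(2)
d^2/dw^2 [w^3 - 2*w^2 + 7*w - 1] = 6*w - 4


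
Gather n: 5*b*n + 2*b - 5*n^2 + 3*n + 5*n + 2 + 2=2*b - 5*n^2 + n*(5*b + 8) + 4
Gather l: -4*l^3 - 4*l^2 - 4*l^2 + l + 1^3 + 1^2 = -4*l^3 - 8*l^2 + l + 2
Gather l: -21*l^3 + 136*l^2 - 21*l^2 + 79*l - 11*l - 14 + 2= -21*l^3 + 115*l^2 + 68*l - 12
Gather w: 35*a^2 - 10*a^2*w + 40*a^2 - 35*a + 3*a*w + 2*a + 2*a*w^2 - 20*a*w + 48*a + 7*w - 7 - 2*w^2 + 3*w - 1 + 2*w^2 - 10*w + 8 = 75*a^2 + 2*a*w^2 + 15*a + w*(-10*a^2 - 17*a)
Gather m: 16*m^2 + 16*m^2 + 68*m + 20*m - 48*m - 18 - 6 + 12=32*m^2 + 40*m - 12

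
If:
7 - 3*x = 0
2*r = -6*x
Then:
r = -7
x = 7/3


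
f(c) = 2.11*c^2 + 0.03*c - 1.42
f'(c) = 4.22*c + 0.03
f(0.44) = -1.00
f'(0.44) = 1.89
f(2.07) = 7.68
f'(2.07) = 8.77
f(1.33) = 2.35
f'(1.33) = 5.64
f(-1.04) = 0.83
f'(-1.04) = -4.36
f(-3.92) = 30.89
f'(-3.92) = -16.51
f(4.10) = 34.17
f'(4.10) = 17.33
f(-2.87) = 15.87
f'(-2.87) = -12.08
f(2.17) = 8.58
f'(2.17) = 9.19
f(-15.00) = 472.88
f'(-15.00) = -63.27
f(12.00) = 302.78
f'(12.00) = 50.67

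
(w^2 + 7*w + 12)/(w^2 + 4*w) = (w + 3)/w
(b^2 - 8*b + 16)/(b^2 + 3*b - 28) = (b - 4)/(b + 7)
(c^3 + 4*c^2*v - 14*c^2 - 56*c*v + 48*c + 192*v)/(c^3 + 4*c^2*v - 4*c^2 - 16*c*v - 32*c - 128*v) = (c - 6)/(c + 4)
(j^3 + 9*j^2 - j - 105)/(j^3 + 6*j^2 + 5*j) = (j^2 + 4*j - 21)/(j*(j + 1))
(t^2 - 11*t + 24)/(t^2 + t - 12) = (t - 8)/(t + 4)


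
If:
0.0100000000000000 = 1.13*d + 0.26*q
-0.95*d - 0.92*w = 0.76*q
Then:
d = 0.390977443609023*w + 0.0124223602484472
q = -1.69924812030075*w - 0.015527950310559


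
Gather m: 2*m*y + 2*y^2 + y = 2*m*y + 2*y^2 + y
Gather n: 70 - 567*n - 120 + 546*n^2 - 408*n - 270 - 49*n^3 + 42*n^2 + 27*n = -49*n^3 + 588*n^2 - 948*n - 320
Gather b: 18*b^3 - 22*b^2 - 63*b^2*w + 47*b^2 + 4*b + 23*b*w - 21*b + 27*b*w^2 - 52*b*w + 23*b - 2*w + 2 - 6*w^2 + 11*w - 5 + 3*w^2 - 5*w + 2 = 18*b^3 + b^2*(25 - 63*w) + b*(27*w^2 - 29*w + 6) - 3*w^2 + 4*w - 1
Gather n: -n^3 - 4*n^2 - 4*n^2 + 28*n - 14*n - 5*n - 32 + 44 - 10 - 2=-n^3 - 8*n^2 + 9*n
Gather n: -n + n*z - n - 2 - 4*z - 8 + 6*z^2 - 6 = n*(z - 2) + 6*z^2 - 4*z - 16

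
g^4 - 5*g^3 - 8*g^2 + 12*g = g*(g - 6)*(g - 1)*(g + 2)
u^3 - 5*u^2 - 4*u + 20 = (u - 5)*(u - 2)*(u + 2)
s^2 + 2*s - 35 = (s - 5)*(s + 7)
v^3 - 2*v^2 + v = v*(v - 1)^2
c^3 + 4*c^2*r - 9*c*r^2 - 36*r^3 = (c - 3*r)*(c + 3*r)*(c + 4*r)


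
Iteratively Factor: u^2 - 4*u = (u - 4)*(u)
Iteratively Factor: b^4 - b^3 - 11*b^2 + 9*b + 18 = (b - 3)*(b^3 + 2*b^2 - 5*b - 6) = (b - 3)*(b + 1)*(b^2 + b - 6) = (b - 3)*(b - 2)*(b + 1)*(b + 3)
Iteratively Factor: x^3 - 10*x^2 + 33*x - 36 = (x - 3)*(x^2 - 7*x + 12) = (x - 3)^2*(x - 4)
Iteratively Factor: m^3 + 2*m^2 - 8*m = (m - 2)*(m^2 + 4*m) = m*(m - 2)*(m + 4)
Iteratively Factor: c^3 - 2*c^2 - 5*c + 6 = (c + 2)*(c^2 - 4*c + 3) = (c - 1)*(c + 2)*(c - 3)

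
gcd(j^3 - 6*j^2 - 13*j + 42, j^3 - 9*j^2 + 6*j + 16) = j - 2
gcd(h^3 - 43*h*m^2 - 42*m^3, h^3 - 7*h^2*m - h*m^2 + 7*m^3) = h^2 - 6*h*m - 7*m^2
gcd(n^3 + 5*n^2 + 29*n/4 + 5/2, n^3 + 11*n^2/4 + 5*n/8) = n + 5/2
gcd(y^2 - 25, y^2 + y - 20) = y + 5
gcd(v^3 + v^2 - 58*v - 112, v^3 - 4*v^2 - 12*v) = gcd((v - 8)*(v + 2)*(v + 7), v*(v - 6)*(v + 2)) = v + 2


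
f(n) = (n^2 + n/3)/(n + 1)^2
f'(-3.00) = 0.58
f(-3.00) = 2.00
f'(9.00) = 0.02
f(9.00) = 0.84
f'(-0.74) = -51.21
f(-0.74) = 4.45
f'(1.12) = 0.23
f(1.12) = 0.36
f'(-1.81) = 5.05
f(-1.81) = 4.07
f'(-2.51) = 1.12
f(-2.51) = 2.40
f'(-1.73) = 6.55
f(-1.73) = 4.53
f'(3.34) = 0.07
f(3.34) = 0.65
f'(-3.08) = 0.53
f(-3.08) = 1.96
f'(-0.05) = 0.29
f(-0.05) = -0.02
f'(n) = (2*n + 1/3)/(n + 1)^2 - 2*(n^2 + n/3)/(n + 1)^3 = (5*n + 1)/(3*(n^3 + 3*n^2 + 3*n + 1))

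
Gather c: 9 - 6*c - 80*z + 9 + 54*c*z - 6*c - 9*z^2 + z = c*(54*z - 12) - 9*z^2 - 79*z + 18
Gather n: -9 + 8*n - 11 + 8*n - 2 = 16*n - 22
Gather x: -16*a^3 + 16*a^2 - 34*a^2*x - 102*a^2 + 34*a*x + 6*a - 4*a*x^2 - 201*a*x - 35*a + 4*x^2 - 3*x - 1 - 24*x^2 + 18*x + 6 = -16*a^3 - 86*a^2 - 29*a + x^2*(-4*a - 20) + x*(-34*a^2 - 167*a + 15) + 5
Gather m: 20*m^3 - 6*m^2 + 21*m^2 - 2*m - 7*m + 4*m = 20*m^3 + 15*m^2 - 5*m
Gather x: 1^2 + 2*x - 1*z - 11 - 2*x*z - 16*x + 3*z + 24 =x*(-2*z - 14) + 2*z + 14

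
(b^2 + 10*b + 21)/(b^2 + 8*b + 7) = (b + 3)/(b + 1)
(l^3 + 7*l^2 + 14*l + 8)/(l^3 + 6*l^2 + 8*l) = (l + 1)/l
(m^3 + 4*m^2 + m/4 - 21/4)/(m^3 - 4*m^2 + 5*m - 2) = (m^2 + 5*m + 21/4)/(m^2 - 3*m + 2)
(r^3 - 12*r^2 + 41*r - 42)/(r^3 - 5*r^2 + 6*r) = (r - 7)/r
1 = 1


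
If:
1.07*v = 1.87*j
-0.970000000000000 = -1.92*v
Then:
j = 0.29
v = 0.51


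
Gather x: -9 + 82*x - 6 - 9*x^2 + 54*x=-9*x^2 + 136*x - 15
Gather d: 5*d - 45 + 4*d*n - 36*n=d*(4*n + 5) - 36*n - 45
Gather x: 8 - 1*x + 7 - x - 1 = 14 - 2*x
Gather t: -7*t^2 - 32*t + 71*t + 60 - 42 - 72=-7*t^2 + 39*t - 54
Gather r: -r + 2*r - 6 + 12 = r + 6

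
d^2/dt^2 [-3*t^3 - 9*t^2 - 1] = -18*t - 18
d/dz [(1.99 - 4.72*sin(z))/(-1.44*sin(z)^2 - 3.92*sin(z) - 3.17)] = (-6.7968*sin(z)^2 + 5.7312*sin(z) + 22.7632)*cos(z)/(2.0736*sin(z)^4 + 11.2896*sin(z)^3 + 24.496*sin(z)^2 + 24.8528*sin(z) + 10.0489)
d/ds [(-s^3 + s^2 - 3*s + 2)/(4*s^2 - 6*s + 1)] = (-4*s^4 + 12*s^3 + 3*s^2 - 14*s + 9)/(16*s^4 - 48*s^3 + 44*s^2 - 12*s + 1)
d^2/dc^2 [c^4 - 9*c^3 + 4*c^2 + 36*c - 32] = 12*c^2 - 54*c + 8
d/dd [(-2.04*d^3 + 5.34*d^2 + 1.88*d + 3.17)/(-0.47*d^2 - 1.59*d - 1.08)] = (0.9588*d^4 + 6.4872*d^3 - 0.997400000000001*d^2 - 8.5546*d + 3.0099)/(0.2209*d^4 + 1.4946*d^3 + 3.5433*d^2 + 3.4344*d + 1.1664)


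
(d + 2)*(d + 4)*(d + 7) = d^3 + 13*d^2 + 50*d + 56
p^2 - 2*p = p*(p - 2)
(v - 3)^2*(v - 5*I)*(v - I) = v^4 - 6*v^3 - 6*I*v^3 + 4*v^2 + 36*I*v^2 + 30*v - 54*I*v - 45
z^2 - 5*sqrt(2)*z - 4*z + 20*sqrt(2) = (z - 4)*(z - 5*sqrt(2))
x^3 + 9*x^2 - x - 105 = (x - 3)*(x + 5)*(x + 7)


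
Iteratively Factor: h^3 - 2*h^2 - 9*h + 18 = (h - 3)*(h^2 + h - 6) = (h - 3)*(h + 3)*(h - 2)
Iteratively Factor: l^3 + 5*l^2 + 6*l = (l)*(l^2 + 5*l + 6) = l*(l + 2)*(l + 3)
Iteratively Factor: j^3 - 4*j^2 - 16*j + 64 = (j - 4)*(j^2 - 16) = (j - 4)^2*(j + 4)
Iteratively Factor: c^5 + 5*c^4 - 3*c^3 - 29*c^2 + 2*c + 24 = (c - 2)*(c^4 + 7*c^3 + 11*c^2 - 7*c - 12) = (c - 2)*(c + 1)*(c^3 + 6*c^2 + 5*c - 12) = (c - 2)*(c + 1)*(c + 3)*(c^2 + 3*c - 4) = (c - 2)*(c + 1)*(c + 3)*(c + 4)*(c - 1)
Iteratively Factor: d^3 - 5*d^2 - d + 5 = (d + 1)*(d^2 - 6*d + 5) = (d - 5)*(d + 1)*(d - 1)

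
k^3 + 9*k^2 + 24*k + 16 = (k + 1)*(k + 4)^2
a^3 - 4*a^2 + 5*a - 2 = (a - 2)*(a - 1)^2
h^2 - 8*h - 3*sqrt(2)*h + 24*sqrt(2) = (h - 8)*(h - 3*sqrt(2))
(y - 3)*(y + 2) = y^2 - y - 6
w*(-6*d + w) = -6*d*w + w^2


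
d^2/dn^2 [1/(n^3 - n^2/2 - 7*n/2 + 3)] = 4*((1 - 6*n)*(2*n^3 - n^2 - 7*n + 6) + (-6*n^2 + 2*n + 7)^2)/(2*n^3 - n^2 - 7*n + 6)^3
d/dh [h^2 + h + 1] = 2*h + 1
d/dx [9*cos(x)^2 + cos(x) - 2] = -(18*cos(x) + 1)*sin(x)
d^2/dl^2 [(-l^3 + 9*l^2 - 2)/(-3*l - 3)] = 2*(l^3 + 3*l^2 + 3*l - 7)/(3*(l^3 + 3*l^2 + 3*l + 1))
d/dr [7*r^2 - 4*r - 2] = 14*r - 4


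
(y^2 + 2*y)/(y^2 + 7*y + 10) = y/(y + 5)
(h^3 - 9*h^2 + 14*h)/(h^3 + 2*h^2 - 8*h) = (h - 7)/(h + 4)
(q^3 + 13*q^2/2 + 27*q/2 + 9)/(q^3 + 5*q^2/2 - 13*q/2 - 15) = (2*q + 3)/(2*q - 5)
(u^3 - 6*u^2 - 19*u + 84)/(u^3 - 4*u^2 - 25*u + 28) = (u - 3)/(u - 1)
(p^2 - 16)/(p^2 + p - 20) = (p + 4)/(p + 5)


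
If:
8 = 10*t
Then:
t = 4/5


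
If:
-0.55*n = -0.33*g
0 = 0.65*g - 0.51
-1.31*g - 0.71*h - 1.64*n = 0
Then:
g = 0.78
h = -2.54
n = 0.47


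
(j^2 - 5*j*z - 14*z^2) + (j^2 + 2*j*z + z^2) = 2*j^2 - 3*j*z - 13*z^2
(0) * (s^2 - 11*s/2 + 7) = 0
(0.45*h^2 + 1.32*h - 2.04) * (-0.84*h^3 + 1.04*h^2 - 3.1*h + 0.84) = -0.378*h^5 - 0.6408*h^4 + 1.6914*h^3 - 5.8356*h^2 + 7.4328*h - 1.7136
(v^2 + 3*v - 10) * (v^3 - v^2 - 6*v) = v^5 + 2*v^4 - 19*v^3 - 8*v^2 + 60*v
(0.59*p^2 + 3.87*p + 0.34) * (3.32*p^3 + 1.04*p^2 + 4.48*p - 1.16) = 1.9588*p^5 + 13.462*p^4 + 7.7968*p^3 + 17.0068*p^2 - 2.966*p - 0.3944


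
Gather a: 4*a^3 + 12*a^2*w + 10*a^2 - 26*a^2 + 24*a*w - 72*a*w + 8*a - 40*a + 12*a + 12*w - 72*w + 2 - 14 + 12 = 4*a^3 + a^2*(12*w - 16) + a*(-48*w - 20) - 60*w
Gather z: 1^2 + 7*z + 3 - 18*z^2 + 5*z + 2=-18*z^2 + 12*z + 6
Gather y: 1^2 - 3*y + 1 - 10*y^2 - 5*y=-10*y^2 - 8*y + 2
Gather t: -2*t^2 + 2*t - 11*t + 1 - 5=-2*t^2 - 9*t - 4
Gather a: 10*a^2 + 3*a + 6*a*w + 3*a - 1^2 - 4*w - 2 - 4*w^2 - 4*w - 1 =10*a^2 + a*(6*w + 6) - 4*w^2 - 8*w - 4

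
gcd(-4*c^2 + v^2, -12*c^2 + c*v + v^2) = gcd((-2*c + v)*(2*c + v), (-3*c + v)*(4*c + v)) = 1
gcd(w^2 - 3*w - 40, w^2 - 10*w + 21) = 1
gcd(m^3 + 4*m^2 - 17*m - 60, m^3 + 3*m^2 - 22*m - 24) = m - 4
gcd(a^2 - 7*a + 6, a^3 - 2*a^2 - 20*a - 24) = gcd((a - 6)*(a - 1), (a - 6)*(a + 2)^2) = a - 6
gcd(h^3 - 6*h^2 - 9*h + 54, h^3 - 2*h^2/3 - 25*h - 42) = h^2 - 3*h - 18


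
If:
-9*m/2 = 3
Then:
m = -2/3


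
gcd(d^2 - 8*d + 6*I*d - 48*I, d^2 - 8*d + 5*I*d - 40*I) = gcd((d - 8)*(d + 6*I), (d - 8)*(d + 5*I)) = d - 8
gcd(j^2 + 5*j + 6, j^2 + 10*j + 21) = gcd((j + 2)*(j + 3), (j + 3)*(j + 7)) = j + 3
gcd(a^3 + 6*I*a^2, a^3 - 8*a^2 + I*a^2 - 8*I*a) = a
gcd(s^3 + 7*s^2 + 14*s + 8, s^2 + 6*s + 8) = s^2 + 6*s + 8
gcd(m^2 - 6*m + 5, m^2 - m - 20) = m - 5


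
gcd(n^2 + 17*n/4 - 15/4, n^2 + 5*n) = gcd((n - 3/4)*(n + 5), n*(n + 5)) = n + 5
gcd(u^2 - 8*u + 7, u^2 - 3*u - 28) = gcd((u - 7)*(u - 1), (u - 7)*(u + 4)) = u - 7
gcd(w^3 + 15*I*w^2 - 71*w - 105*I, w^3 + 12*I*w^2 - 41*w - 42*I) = w^2 + 10*I*w - 21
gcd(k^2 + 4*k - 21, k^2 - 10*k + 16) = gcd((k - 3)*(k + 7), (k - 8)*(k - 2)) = 1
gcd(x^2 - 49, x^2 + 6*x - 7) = x + 7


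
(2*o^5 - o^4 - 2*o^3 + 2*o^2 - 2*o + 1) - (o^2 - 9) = 2*o^5 - o^4 - 2*o^3 + o^2 - 2*o + 10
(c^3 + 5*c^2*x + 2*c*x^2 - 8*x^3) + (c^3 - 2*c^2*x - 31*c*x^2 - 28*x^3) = 2*c^3 + 3*c^2*x - 29*c*x^2 - 36*x^3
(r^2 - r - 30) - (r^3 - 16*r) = -r^3 + r^2 + 15*r - 30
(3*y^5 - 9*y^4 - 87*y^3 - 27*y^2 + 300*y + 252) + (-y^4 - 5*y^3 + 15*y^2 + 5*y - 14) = 3*y^5 - 10*y^4 - 92*y^3 - 12*y^2 + 305*y + 238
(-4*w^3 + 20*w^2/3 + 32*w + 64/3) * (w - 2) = -4*w^4 + 44*w^3/3 + 56*w^2/3 - 128*w/3 - 128/3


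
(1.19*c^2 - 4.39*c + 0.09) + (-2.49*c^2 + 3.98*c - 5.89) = -1.3*c^2 - 0.41*c - 5.8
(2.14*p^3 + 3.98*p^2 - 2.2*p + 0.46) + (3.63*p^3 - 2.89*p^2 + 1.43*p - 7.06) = 5.77*p^3 + 1.09*p^2 - 0.77*p - 6.6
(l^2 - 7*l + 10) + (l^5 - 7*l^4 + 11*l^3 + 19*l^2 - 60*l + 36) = l^5 - 7*l^4 + 11*l^3 + 20*l^2 - 67*l + 46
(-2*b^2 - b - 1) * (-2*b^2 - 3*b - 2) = 4*b^4 + 8*b^3 + 9*b^2 + 5*b + 2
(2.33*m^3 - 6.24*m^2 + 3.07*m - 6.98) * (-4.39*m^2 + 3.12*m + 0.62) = -10.2287*m^5 + 34.6632*m^4 - 31.5015*m^3 + 36.3518*m^2 - 19.8742*m - 4.3276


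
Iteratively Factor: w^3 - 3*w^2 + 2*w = (w - 1)*(w^2 - 2*w) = w*(w - 1)*(w - 2)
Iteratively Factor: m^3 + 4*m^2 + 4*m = (m)*(m^2 + 4*m + 4) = m*(m + 2)*(m + 2)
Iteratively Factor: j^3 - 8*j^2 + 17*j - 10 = (j - 2)*(j^2 - 6*j + 5) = (j - 2)*(j - 1)*(j - 5)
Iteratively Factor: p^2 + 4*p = (p + 4)*(p)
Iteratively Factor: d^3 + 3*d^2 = (d + 3)*(d^2) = d*(d + 3)*(d)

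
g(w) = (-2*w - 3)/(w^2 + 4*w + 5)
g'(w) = (-2*w - 4)*(-2*w - 3)/(w^2 + 4*w + 5)^2 - 2/(w^2 + 4*w + 5)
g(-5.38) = 0.62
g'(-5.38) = 0.18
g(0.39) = -0.56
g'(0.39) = 0.10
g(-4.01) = 1.00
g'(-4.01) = 0.40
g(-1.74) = 0.45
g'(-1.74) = -2.09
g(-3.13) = 1.43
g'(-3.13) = 0.54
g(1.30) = -0.47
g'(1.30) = 0.09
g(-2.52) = 1.61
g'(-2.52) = -0.26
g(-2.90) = 1.55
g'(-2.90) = 0.43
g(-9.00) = 0.30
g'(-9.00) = 0.04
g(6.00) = -0.23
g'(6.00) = 0.03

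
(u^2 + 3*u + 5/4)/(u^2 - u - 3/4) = (2*u + 5)/(2*u - 3)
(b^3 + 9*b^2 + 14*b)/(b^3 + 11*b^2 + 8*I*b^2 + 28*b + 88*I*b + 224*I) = b*(b + 2)/(b^2 + 4*b*(1 + 2*I) + 32*I)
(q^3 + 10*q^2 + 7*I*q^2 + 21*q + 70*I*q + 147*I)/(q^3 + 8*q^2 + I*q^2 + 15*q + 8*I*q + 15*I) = (q^2 + 7*q*(1 + I) + 49*I)/(q^2 + q*(5 + I) + 5*I)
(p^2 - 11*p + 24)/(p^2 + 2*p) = (p^2 - 11*p + 24)/(p*(p + 2))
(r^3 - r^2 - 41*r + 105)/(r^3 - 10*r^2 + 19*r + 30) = (r^2 + 4*r - 21)/(r^2 - 5*r - 6)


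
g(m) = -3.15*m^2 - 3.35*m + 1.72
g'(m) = -6.3*m - 3.35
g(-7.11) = -133.70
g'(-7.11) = 41.44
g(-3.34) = -22.23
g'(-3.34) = 17.69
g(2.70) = -30.29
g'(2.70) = -20.36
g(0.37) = 0.05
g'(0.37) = -5.68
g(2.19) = -20.72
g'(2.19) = -17.15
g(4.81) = -87.27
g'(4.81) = -33.65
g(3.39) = -45.84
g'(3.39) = -24.71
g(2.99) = -36.46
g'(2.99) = -22.19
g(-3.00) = -16.58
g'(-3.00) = 15.55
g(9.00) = -283.58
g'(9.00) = -60.05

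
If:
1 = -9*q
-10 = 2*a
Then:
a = -5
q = -1/9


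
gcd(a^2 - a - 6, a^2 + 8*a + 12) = a + 2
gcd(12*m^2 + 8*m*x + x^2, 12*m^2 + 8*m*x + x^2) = 12*m^2 + 8*m*x + x^2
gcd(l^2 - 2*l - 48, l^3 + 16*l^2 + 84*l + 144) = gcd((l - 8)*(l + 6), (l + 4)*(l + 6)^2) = l + 6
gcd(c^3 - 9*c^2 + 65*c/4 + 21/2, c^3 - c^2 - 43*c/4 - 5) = c + 1/2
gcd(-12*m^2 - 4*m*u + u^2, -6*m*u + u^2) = -6*m + u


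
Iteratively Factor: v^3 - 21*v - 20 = (v + 1)*(v^2 - v - 20) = (v - 5)*(v + 1)*(v + 4)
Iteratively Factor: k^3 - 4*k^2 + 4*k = (k)*(k^2 - 4*k + 4) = k*(k - 2)*(k - 2)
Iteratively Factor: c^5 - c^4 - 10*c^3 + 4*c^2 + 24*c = (c + 2)*(c^4 - 3*c^3 - 4*c^2 + 12*c) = (c - 3)*(c + 2)*(c^3 - 4*c) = c*(c - 3)*(c + 2)*(c^2 - 4) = c*(c - 3)*(c - 2)*(c + 2)*(c + 2)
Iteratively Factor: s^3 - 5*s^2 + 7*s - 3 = (s - 3)*(s^2 - 2*s + 1) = (s - 3)*(s - 1)*(s - 1)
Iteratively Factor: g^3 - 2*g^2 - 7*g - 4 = (g - 4)*(g^2 + 2*g + 1) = (g - 4)*(g + 1)*(g + 1)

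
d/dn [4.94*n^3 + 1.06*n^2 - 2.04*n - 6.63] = 14.82*n^2 + 2.12*n - 2.04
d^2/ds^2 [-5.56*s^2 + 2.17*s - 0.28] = -11.1200000000000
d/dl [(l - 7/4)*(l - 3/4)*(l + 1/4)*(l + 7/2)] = 4*l^3 + 15*l^2/4 - 115*l/8 + 175/64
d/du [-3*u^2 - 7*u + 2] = -6*u - 7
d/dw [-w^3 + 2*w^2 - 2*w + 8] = -3*w^2 + 4*w - 2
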